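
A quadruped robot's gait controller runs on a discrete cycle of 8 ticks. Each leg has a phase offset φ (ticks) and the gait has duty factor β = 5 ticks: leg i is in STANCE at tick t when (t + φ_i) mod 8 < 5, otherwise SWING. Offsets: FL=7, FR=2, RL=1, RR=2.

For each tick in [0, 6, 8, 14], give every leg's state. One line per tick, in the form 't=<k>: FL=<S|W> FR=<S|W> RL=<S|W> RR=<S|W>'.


t=0: FL=W FR=S RL=S RR=S
t=6: FL=W FR=S RL=W RR=S
t=8: FL=W FR=S RL=S RR=S
t=14: FL=W FR=S RL=W RR=S

t=0: phase=(7,2,1,2) vs β=5 → FL=W FR=S RL=S RR=S
t=6: phase=(5,0,7,0) vs β=5 → FL=W FR=S RL=W RR=S
t=8: phase=(7,2,1,2) vs β=5 → FL=W FR=S RL=S RR=S
t=14: phase=(5,0,7,0) vs β=5 → FL=W FR=S RL=W RR=S


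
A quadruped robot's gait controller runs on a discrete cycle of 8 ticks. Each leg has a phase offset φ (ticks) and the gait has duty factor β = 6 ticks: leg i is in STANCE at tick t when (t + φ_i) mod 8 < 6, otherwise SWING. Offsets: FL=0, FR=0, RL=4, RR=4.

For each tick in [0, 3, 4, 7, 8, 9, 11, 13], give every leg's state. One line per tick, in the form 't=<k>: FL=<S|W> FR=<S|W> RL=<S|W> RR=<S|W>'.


t=0: phase=(0,0,4,4) vs β=6 → FL=S FR=S RL=S RR=S
t=3: phase=(3,3,7,7) vs β=6 → FL=S FR=S RL=W RR=W
t=4: phase=(4,4,0,0) vs β=6 → FL=S FR=S RL=S RR=S
t=7: phase=(7,7,3,3) vs β=6 → FL=W FR=W RL=S RR=S
t=8: phase=(0,0,4,4) vs β=6 → FL=S FR=S RL=S RR=S
t=9: phase=(1,1,5,5) vs β=6 → FL=S FR=S RL=S RR=S
t=11: phase=(3,3,7,7) vs β=6 → FL=S FR=S RL=W RR=W
t=13: phase=(5,5,1,1) vs β=6 → FL=S FR=S RL=S RR=S

t=0: FL=S FR=S RL=S RR=S
t=3: FL=S FR=S RL=W RR=W
t=4: FL=S FR=S RL=S RR=S
t=7: FL=W FR=W RL=S RR=S
t=8: FL=S FR=S RL=S RR=S
t=9: FL=S FR=S RL=S RR=S
t=11: FL=S FR=S RL=W RR=W
t=13: FL=S FR=S RL=S RR=S


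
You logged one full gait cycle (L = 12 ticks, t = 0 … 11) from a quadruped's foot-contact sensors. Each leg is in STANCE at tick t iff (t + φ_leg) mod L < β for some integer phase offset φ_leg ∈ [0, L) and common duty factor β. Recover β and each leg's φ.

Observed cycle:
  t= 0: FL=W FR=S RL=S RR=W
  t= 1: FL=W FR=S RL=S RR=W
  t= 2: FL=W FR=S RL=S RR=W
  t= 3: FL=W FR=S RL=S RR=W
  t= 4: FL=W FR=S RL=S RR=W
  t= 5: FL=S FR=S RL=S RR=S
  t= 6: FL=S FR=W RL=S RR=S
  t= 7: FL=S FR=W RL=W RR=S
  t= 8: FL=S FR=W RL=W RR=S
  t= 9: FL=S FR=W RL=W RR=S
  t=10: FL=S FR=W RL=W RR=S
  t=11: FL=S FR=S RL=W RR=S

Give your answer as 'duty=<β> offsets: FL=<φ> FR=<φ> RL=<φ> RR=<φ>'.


duty β = stance ticks per leg = 7
FL: stance ticks = 7; W→S at t=5 → φ=7
FR: stance ticks = 7; W→S at t=11 → φ=1
RL: stance ticks = 7; W→S at t=0 → φ=0
RR: stance ticks = 7; W→S at t=5 → φ=7

duty=7 offsets: FL=7 FR=1 RL=0 RR=7


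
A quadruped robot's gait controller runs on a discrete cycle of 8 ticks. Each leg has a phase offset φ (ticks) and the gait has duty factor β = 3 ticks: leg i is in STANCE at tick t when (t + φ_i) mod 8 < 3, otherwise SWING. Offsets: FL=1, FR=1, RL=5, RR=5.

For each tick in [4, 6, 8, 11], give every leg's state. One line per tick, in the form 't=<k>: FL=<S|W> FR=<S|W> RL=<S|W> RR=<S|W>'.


t=4: FL=W FR=W RL=S RR=S
t=6: FL=W FR=W RL=W RR=W
t=8: FL=S FR=S RL=W RR=W
t=11: FL=W FR=W RL=S RR=S

t=4: phase=(5,5,1,1) vs β=3 → FL=W FR=W RL=S RR=S
t=6: phase=(7,7,3,3) vs β=3 → FL=W FR=W RL=W RR=W
t=8: phase=(1,1,5,5) vs β=3 → FL=S FR=S RL=W RR=W
t=11: phase=(4,4,0,0) vs β=3 → FL=W FR=W RL=S RR=S


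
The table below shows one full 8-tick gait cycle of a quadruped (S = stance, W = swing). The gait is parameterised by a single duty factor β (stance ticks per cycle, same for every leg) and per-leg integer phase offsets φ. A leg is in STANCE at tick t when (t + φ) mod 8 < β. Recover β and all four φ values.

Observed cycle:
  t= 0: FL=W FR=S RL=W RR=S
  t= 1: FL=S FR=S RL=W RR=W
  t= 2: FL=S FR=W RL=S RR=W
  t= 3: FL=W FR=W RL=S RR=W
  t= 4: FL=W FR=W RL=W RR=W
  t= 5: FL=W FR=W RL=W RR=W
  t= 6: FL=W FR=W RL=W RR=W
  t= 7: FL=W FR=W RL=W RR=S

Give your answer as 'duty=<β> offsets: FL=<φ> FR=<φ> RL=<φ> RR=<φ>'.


duty=2 offsets: FL=7 FR=0 RL=6 RR=1

duty β = stance ticks per leg = 2
FL: stance ticks = 2; W→S at t=1 → φ=7
FR: stance ticks = 2; W→S at t=0 → φ=0
RL: stance ticks = 2; W→S at t=2 → φ=6
RR: stance ticks = 2; W→S at t=7 → φ=1


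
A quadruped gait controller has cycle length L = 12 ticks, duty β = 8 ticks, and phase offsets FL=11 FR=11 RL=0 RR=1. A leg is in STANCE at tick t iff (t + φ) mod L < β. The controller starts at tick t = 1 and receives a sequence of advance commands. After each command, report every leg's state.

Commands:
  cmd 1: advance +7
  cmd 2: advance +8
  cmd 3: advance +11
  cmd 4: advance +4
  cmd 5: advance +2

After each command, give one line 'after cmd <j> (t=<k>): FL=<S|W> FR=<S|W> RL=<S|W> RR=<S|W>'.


start t=1: FL=S FR=S RL=S RR=S
cmd 1: advance +7 → t=8, phase=(7,7,8,9) → FL=S FR=S RL=W RR=W
cmd 2: advance +8 → t=16, phase=(3,3,4,5) → FL=S FR=S RL=S RR=S
cmd 3: advance +11 → t=27, phase=(2,2,3,4) → FL=S FR=S RL=S RR=S
cmd 4: advance +4 → t=31, phase=(6,6,7,8) → FL=S FR=S RL=S RR=W
cmd 5: advance +2 → t=33, phase=(8,8,9,10) → FL=W FR=W RL=W RR=W

after cmd 1 (t=8): FL=S FR=S RL=W RR=W
after cmd 2 (t=16): FL=S FR=S RL=S RR=S
after cmd 3 (t=27): FL=S FR=S RL=S RR=S
after cmd 4 (t=31): FL=S FR=S RL=S RR=W
after cmd 5 (t=33): FL=W FR=W RL=W RR=W


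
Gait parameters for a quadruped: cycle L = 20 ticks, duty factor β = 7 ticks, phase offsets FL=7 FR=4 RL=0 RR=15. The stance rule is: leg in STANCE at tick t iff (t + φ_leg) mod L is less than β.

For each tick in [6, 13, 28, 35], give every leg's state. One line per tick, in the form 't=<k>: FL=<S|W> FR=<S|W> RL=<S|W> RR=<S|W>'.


t=6: FL=W FR=W RL=S RR=S
t=13: FL=S FR=W RL=W RR=W
t=28: FL=W FR=W RL=W RR=S
t=35: FL=S FR=W RL=W RR=W

t=6: phase=(13,10,6,1) vs β=7 → FL=W FR=W RL=S RR=S
t=13: phase=(0,17,13,8) vs β=7 → FL=S FR=W RL=W RR=W
t=28: phase=(15,12,8,3) vs β=7 → FL=W FR=W RL=W RR=S
t=35: phase=(2,19,15,10) vs β=7 → FL=S FR=W RL=W RR=W


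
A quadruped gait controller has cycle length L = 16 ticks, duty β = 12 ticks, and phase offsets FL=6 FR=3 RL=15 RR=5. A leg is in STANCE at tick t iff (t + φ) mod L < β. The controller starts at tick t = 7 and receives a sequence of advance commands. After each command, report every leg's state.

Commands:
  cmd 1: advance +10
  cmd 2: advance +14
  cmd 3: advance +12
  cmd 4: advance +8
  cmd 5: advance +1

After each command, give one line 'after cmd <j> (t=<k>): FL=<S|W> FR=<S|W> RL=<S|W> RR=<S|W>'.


after cmd 1 (t=17): FL=S FR=S RL=S RR=S
after cmd 2 (t=31): FL=S FR=S RL=W RR=S
after cmd 3 (t=43): FL=S FR=W RL=S RR=S
after cmd 4 (t=51): FL=S FR=S RL=S RR=S
after cmd 5 (t=52): FL=S FR=S RL=S RR=S

start t=7: FL=W FR=S RL=S RR=W
cmd 1: advance +10 → t=17, phase=(7,4,0,6) → FL=S FR=S RL=S RR=S
cmd 2: advance +14 → t=31, phase=(5,2,14,4) → FL=S FR=S RL=W RR=S
cmd 3: advance +12 → t=43, phase=(1,14,10,0) → FL=S FR=W RL=S RR=S
cmd 4: advance +8 → t=51, phase=(9,6,2,8) → FL=S FR=S RL=S RR=S
cmd 5: advance +1 → t=52, phase=(10,7,3,9) → FL=S FR=S RL=S RR=S


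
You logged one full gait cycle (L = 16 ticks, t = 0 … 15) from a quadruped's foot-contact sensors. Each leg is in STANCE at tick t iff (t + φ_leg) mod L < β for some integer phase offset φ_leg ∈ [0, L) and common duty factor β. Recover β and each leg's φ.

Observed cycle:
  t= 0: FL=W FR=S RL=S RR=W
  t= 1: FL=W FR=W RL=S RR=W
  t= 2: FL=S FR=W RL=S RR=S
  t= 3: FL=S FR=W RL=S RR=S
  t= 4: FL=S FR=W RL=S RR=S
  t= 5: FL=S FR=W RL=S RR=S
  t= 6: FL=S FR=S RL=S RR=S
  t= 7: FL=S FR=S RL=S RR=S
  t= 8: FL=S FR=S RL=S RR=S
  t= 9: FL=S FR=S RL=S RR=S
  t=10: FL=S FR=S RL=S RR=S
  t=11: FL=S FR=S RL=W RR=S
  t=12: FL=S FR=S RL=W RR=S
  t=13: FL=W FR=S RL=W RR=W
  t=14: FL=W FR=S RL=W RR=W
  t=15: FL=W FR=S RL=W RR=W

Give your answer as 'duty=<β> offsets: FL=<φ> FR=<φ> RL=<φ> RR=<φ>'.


duty=11 offsets: FL=14 FR=10 RL=0 RR=14

duty β = stance ticks per leg = 11
FL: stance ticks = 11; W→S at t=2 → φ=14
FR: stance ticks = 11; W→S at t=6 → φ=10
RL: stance ticks = 11; W→S at t=0 → φ=0
RR: stance ticks = 11; W→S at t=2 → φ=14


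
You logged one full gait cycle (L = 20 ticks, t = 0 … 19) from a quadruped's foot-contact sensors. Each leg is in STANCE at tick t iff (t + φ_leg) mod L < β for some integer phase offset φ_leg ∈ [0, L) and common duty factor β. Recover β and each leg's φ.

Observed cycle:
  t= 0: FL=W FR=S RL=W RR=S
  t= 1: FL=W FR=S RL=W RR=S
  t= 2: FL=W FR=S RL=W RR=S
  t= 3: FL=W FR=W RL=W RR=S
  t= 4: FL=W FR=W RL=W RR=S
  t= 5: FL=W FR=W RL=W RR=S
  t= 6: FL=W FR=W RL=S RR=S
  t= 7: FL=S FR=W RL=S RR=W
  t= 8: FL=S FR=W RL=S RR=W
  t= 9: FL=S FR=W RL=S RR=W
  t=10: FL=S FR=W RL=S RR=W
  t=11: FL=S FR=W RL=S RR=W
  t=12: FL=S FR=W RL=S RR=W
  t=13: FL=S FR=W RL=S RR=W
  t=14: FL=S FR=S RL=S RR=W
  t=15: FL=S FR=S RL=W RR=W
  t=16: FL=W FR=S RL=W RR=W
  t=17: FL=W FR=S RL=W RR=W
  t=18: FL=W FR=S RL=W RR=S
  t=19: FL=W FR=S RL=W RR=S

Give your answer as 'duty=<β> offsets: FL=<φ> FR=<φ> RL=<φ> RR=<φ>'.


duty β = stance ticks per leg = 9
FL: stance ticks = 9; W→S at t=7 → φ=13
FR: stance ticks = 9; W→S at t=14 → φ=6
RL: stance ticks = 9; W→S at t=6 → φ=14
RR: stance ticks = 9; W→S at t=18 → φ=2

duty=9 offsets: FL=13 FR=6 RL=14 RR=2


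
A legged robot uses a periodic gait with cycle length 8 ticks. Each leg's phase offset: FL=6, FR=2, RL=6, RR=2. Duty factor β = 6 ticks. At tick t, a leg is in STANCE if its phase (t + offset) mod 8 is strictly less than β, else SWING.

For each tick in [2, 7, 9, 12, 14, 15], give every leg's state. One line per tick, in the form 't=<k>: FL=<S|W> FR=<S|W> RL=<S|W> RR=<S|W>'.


t=2: phase=(0,4,0,4) vs β=6 → FL=S FR=S RL=S RR=S
t=7: phase=(5,1,5,1) vs β=6 → FL=S FR=S RL=S RR=S
t=9: phase=(7,3,7,3) vs β=6 → FL=W FR=S RL=W RR=S
t=12: phase=(2,6,2,6) vs β=6 → FL=S FR=W RL=S RR=W
t=14: phase=(4,0,4,0) vs β=6 → FL=S FR=S RL=S RR=S
t=15: phase=(5,1,5,1) vs β=6 → FL=S FR=S RL=S RR=S

t=2: FL=S FR=S RL=S RR=S
t=7: FL=S FR=S RL=S RR=S
t=9: FL=W FR=S RL=W RR=S
t=12: FL=S FR=W RL=S RR=W
t=14: FL=S FR=S RL=S RR=S
t=15: FL=S FR=S RL=S RR=S


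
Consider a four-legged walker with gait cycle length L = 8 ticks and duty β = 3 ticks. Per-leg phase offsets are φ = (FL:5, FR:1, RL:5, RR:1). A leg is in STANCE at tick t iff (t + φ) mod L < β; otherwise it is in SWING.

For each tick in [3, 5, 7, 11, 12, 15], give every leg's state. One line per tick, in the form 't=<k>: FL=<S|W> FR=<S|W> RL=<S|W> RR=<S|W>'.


t=3: FL=S FR=W RL=S RR=W
t=5: FL=S FR=W RL=S RR=W
t=7: FL=W FR=S RL=W RR=S
t=11: FL=S FR=W RL=S RR=W
t=12: FL=S FR=W RL=S RR=W
t=15: FL=W FR=S RL=W RR=S

t=3: phase=(0,4,0,4) vs β=3 → FL=S FR=W RL=S RR=W
t=5: phase=(2,6,2,6) vs β=3 → FL=S FR=W RL=S RR=W
t=7: phase=(4,0,4,0) vs β=3 → FL=W FR=S RL=W RR=S
t=11: phase=(0,4,0,4) vs β=3 → FL=S FR=W RL=S RR=W
t=12: phase=(1,5,1,5) vs β=3 → FL=S FR=W RL=S RR=W
t=15: phase=(4,0,4,0) vs β=3 → FL=W FR=S RL=W RR=S


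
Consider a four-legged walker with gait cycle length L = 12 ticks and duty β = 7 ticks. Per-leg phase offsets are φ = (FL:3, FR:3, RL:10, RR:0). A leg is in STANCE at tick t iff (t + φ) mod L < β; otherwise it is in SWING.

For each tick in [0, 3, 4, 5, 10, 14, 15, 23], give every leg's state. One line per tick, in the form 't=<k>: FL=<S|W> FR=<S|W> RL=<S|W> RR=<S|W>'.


t=0: phase=(3,3,10,0) vs β=7 → FL=S FR=S RL=W RR=S
t=3: phase=(6,6,1,3) vs β=7 → FL=S FR=S RL=S RR=S
t=4: phase=(7,7,2,4) vs β=7 → FL=W FR=W RL=S RR=S
t=5: phase=(8,8,3,5) vs β=7 → FL=W FR=W RL=S RR=S
t=10: phase=(1,1,8,10) vs β=7 → FL=S FR=S RL=W RR=W
t=14: phase=(5,5,0,2) vs β=7 → FL=S FR=S RL=S RR=S
t=15: phase=(6,6,1,3) vs β=7 → FL=S FR=S RL=S RR=S
t=23: phase=(2,2,9,11) vs β=7 → FL=S FR=S RL=W RR=W

t=0: FL=S FR=S RL=W RR=S
t=3: FL=S FR=S RL=S RR=S
t=4: FL=W FR=W RL=S RR=S
t=5: FL=W FR=W RL=S RR=S
t=10: FL=S FR=S RL=W RR=W
t=14: FL=S FR=S RL=S RR=S
t=15: FL=S FR=S RL=S RR=S
t=23: FL=S FR=S RL=W RR=W


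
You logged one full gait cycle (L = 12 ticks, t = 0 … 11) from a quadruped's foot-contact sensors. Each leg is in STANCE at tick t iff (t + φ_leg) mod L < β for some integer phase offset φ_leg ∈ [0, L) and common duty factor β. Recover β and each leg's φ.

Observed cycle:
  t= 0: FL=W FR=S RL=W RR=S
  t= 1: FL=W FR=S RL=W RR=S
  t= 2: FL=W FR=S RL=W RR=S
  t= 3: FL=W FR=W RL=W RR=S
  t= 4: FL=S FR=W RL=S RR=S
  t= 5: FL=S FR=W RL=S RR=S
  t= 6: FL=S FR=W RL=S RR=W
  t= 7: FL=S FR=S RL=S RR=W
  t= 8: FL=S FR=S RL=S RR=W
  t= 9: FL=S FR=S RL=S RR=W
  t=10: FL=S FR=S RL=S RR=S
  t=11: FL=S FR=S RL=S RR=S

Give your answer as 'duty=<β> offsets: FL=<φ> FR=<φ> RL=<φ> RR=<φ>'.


duty=8 offsets: FL=8 FR=5 RL=8 RR=2

duty β = stance ticks per leg = 8
FL: stance ticks = 8; W→S at t=4 → φ=8
FR: stance ticks = 8; W→S at t=7 → φ=5
RL: stance ticks = 8; W→S at t=4 → φ=8
RR: stance ticks = 8; W→S at t=10 → φ=2


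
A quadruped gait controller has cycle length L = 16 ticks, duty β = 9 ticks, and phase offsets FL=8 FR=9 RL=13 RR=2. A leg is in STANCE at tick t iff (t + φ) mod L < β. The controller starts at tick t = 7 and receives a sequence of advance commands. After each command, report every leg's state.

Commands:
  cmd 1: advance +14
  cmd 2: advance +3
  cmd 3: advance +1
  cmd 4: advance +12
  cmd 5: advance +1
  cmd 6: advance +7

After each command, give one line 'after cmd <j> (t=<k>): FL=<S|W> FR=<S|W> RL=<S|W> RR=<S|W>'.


after cmd 1 (t=21): FL=W FR=W RL=S RR=S
after cmd 2 (t=24): FL=S FR=S RL=S RR=W
after cmd 3 (t=25): FL=S FR=S RL=S RR=W
after cmd 4 (t=37): FL=W FR=W RL=S RR=S
after cmd 5 (t=38): FL=W FR=W RL=S RR=S
after cmd 6 (t=45): FL=S FR=S RL=W RR=W

start t=7: FL=W FR=S RL=S RR=W
cmd 1: advance +14 → t=21, phase=(13,14,2,7) → FL=W FR=W RL=S RR=S
cmd 2: advance +3 → t=24, phase=(0,1,5,10) → FL=S FR=S RL=S RR=W
cmd 3: advance +1 → t=25, phase=(1,2,6,11) → FL=S FR=S RL=S RR=W
cmd 4: advance +12 → t=37, phase=(13,14,2,7) → FL=W FR=W RL=S RR=S
cmd 5: advance +1 → t=38, phase=(14,15,3,8) → FL=W FR=W RL=S RR=S
cmd 6: advance +7 → t=45, phase=(5,6,10,15) → FL=S FR=S RL=W RR=W


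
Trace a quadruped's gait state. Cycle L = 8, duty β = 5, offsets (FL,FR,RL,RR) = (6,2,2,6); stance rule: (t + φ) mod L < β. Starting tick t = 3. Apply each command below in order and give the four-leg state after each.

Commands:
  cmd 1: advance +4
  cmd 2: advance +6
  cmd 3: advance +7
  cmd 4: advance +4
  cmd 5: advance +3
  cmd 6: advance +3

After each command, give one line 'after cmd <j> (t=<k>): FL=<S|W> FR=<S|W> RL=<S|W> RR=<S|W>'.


after cmd 1 (t=7): FL=W FR=S RL=S RR=W
after cmd 2 (t=13): FL=S FR=W RL=W RR=S
after cmd 3 (t=20): FL=S FR=W RL=W RR=S
after cmd 4 (t=24): FL=W FR=S RL=S RR=W
after cmd 5 (t=27): FL=S FR=W RL=W RR=S
after cmd 6 (t=30): FL=S FR=S RL=S RR=S

start t=3: FL=S FR=W RL=W RR=S
cmd 1: advance +4 → t=7, phase=(5,1,1,5) → FL=W FR=S RL=S RR=W
cmd 2: advance +6 → t=13, phase=(3,7,7,3) → FL=S FR=W RL=W RR=S
cmd 3: advance +7 → t=20, phase=(2,6,6,2) → FL=S FR=W RL=W RR=S
cmd 4: advance +4 → t=24, phase=(6,2,2,6) → FL=W FR=S RL=S RR=W
cmd 5: advance +3 → t=27, phase=(1,5,5,1) → FL=S FR=W RL=W RR=S
cmd 6: advance +3 → t=30, phase=(4,0,0,4) → FL=S FR=S RL=S RR=S


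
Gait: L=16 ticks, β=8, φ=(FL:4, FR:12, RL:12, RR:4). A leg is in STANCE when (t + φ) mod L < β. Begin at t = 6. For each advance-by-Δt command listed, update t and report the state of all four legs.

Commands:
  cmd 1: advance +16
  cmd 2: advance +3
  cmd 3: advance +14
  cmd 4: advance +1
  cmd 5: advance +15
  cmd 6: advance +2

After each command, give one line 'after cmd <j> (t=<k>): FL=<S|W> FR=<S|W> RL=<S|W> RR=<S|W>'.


start t=6: FL=W FR=S RL=S RR=W
cmd 1: advance +16 → t=22, phase=(10,2,2,10) → FL=W FR=S RL=S RR=W
cmd 2: advance +3 → t=25, phase=(13,5,5,13) → FL=W FR=S RL=S RR=W
cmd 3: advance +14 → t=39, phase=(11,3,3,11) → FL=W FR=S RL=S RR=W
cmd 4: advance +1 → t=40, phase=(12,4,4,12) → FL=W FR=S RL=S RR=W
cmd 5: advance +15 → t=55, phase=(11,3,3,11) → FL=W FR=S RL=S RR=W
cmd 6: advance +2 → t=57, phase=(13,5,5,13) → FL=W FR=S RL=S RR=W

after cmd 1 (t=22): FL=W FR=S RL=S RR=W
after cmd 2 (t=25): FL=W FR=S RL=S RR=W
after cmd 3 (t=39): FL=W FR=S RL=S RR=W
after cmd 4 (t=40): FL=W FR=S RL=S RR=W
after cmd 5 (t=55): FL=W FR=S RL=S RR=W
after cmd 6 (t=57): FL=W FR=S RL=S RR=W


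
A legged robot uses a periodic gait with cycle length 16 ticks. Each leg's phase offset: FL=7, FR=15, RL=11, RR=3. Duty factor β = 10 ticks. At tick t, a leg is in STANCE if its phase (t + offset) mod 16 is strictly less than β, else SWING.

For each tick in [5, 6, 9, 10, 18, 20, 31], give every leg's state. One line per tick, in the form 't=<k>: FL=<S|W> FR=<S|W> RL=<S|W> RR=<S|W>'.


t=5: FL=W FR=S RL=S RR=S
t=6: FL=W FR=S RL=S RR=S
t=9: FL=S FR=S RL=S RR=W
t=10: FL=S FR=S RL=S RR=W
t=18: FL=S FR=S RL=W RR=S
t=20: FL=W FR=S RL=W RR=S
t=31: FL=S FR=W RL=W RR=S

t=5: phase=(12,4,0,8) vs β=10 → FL=W FR=S RL=S RR=S
t=6: phase=(13,5,1,9) vs β=10 → FL=W FR=S RL=S RR=S
t=9: phase=(0,8,4,12) vs β=10 → FL=S FR=S RL=S RR=W
t=10: phase=(1,9,5,13) vs β=10 → FL=S FR=S RL=S RR=W
t=18: phase=(9,1,13,5) vs β=10 → FL=S FR=S RL=W RR=S
t=20: phase=(11,3,15,7) vs β=10 → FL=W FR=S RL=W RR=S
t=31: phase=(6,14,10,2) vs β=10 → FL=S FR=W RL=W RR=S


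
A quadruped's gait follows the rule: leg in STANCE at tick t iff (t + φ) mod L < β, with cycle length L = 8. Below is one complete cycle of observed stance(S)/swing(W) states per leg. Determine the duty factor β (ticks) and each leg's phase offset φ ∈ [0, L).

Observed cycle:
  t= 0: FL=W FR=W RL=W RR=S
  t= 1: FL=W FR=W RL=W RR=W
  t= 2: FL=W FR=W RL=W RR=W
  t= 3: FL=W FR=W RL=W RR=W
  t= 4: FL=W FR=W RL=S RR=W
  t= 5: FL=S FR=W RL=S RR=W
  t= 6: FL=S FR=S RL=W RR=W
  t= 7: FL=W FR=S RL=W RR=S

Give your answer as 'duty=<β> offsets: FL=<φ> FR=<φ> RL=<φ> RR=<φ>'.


duty=2 offsets: FL=3 FR=2 RL=4 RR=1

duty β = stance ticks per leg = 2
FL: stance ticks = 2; W→S at t=5 → φ=3
FR: stance ticks = 2; W→S at t=6 → φ=2
RL: stance ticks = 2; W→S at t=4 → φ=4
RR: stance ticks = 2; W→S at t=7 → φ=1


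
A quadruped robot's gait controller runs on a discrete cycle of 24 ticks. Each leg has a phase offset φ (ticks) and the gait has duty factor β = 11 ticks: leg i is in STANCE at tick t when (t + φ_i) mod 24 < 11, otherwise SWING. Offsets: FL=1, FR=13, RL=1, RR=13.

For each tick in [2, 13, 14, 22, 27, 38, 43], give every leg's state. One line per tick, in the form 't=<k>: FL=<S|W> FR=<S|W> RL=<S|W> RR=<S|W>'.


t=2: FL=S FR=W RL=S RR=W
t=13: FL=W FR=S RL=W RR=S
t=14: FL=W FR=S RL=W RR=S
t=22: FL=W FR=W RL=W RR=W
t=27: FL=S FR=W RL=S RR=W
t=38: FL=W FR=S RL=W RR=S
t=43: FL=W FR=S RL=W RR=S

t=2: phase=(3,15,3,15) vs β=11 → FL=S FR=W RL=S RR=W
t=13: phase=(14,2,14,2) vs β=11 → FL=W FR=S RL=W RR=S
t=14: phase=(15,3,15,3) vs β=11 → FL=W FR=S RL=W RR=S
t=22: phase=(23,11,23,11) vs β=11 → FL=W FR=W RL=W RR=W
t=27: phase=(4,16,4,16) vs β=11 → FL=S FR=W RL=S RR=W
t=38: phase=(15,3,15,3) vs β=11 → FL=W FR=S RL=W RR=S
t=43: phase=(20,8,20,8) vs β=11 → FL=W FR=S RL=W RR=S


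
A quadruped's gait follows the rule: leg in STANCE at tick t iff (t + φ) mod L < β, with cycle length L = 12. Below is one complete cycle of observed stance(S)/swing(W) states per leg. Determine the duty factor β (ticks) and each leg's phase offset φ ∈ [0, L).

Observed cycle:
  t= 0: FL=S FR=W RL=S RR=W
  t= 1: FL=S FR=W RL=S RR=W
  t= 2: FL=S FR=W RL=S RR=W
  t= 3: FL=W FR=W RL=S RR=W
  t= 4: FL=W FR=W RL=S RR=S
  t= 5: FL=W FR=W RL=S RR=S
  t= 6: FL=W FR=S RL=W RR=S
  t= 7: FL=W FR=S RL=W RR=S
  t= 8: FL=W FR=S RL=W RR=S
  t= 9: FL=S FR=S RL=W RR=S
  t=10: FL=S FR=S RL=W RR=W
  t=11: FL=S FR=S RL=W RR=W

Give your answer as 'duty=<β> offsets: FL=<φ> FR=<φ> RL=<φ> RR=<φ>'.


duty=6 offsets: FL=3 FR=6 RL=0 RR=8

duty β = stance ticks per leg = 6
FL: stance ticks = 6; W→S at t=9 → φ=3
FR: stance ticks = 6; W→S at t=6 → φ=6
RL: stance ticks = 6; W→S at t=0 → φ=0
RR: stance ticks = 6; W→S at t=4 → φ=8


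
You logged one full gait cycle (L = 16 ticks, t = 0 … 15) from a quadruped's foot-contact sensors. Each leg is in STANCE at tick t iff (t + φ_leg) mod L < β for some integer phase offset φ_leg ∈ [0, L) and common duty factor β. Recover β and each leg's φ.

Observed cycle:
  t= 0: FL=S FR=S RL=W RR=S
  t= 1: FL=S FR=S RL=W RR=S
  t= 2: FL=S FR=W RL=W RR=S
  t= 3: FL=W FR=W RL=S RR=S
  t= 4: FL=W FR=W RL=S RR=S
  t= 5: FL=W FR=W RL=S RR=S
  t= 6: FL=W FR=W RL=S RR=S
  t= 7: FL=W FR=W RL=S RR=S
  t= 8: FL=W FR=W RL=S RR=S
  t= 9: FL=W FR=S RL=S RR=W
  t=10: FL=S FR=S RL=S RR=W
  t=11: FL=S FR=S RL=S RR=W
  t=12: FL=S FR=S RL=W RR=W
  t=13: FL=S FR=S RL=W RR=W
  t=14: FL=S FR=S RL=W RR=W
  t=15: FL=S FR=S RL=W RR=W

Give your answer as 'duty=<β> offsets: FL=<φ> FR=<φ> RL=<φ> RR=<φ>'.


duty β = stance ticks per leg = 9
FL: stance ticks = 9; W→S at t=10 → φ=6
FR: stance ticks = 9; W→S at t=9 → φ=7
RL: stance ticks = 9; W→S at t=3 → φ=13
RR: stance ticks = 9; W→S at t=0 → φ=0

duty=9 offsets: FL=6 FR=7 RL=13 RR=0


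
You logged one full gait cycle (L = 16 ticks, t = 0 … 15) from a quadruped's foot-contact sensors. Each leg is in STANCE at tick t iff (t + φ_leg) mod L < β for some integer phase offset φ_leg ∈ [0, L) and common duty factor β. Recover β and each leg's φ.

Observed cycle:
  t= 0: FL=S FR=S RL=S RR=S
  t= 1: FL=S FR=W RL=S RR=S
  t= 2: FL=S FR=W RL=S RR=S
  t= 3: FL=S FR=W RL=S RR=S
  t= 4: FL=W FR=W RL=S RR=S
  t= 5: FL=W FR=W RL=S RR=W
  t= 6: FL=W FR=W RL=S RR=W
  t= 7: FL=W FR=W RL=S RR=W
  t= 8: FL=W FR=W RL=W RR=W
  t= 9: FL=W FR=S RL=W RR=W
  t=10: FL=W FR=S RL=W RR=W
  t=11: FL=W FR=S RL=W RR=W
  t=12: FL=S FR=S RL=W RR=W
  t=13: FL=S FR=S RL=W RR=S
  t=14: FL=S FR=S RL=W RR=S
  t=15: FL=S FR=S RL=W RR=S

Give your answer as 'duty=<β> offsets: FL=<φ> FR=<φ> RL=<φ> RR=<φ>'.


duty=8 offsets: FL=4 FR=7 RL=0 RR=3

duty β = stance ticks per leg = 8
FL: stance ticks = 8; W→S at t=12 → φ=4
FR: stance ticks = 8; W→S at t=9 → φ=7
RL: stance ticks = 8; W→S at t=0 → φ=0
RR: stance ticks = 8; W→S at t=13 → φ=3


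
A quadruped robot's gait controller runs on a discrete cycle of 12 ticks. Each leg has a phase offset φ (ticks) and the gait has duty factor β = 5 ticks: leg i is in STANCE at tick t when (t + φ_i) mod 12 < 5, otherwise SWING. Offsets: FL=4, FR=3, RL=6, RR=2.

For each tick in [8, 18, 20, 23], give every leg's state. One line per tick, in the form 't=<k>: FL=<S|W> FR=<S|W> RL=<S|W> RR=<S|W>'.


t=8: FL=S FR=W RL=S RR=W
t=18: FL=W FR=W RL=S RR=W
t=20: FL=S FR=W RL=S RR=W
t=23: FL=S FR=S RL=W RR=S

t=8: phase=(0,11,2,10) vs β=5 → FL=S FR=W RL=S RR=W
t=18: phase=(10,9,0,8) vs β=5 → FL=W FR=W RL=S RR=W
t=20: phase=(0,11,2,10) vs β=5 → FL=S FR=W RL=S RR=W
t=23: phase=(3,2,5,1) vs β=5 → FL=S FR=S RL=W RR=S


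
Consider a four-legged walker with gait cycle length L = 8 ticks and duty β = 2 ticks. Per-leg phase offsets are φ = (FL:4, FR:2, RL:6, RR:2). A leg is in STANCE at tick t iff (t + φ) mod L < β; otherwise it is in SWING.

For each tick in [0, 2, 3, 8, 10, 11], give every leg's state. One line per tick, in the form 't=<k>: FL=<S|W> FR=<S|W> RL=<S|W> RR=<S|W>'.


t=0: FL=W FR=W RL=W RR=W
t=2: FL=W FR=W RL=S RR=W
t=3: FL=W FR=W RL=S RR=W
t=8: FL=W FR=W RL=W RR=W
t=10: FL=W FR=W RL=S RR=W
t=11: FL=W FR=W RL=S RR=W

t=0: phase=(4,2,6,2) vs β=2 → FL=W FR=W RL=W RR=W
t=2: phase=(6,4,0,4) vs β=2 → FL=W FR=W RL=S RR=W
t=3: phase=(7,5,1,5) vs β=2 → FL=W FR=W RL=S RR=W
t=8: phase=(4,2,6,2) vs β=2 → FL=W FR=W RL=W RR=W
t=10: phase=(6,4,0,4) vs β=2 → FL=W FR=W RL=S RR=W
t=11: phase=(7,5,1,5) vs β=2 → FL=W FR=W RL=S RR=W


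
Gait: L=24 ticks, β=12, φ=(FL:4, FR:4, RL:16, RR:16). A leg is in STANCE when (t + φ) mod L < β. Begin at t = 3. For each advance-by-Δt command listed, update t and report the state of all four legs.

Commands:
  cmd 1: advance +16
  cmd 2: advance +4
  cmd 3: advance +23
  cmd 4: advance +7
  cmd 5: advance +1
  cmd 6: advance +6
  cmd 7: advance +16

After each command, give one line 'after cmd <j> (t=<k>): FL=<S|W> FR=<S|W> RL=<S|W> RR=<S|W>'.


start t=3: FL=S FR=S RL=W RR=W
cmd 1: advance +16 → t=19, phase=(23,23,11,11) → FL=W FR=W RL=S RR=S
cmd 2: advance +4 → t=23, phase=(3,3,15,15) → FL=S FR=S RL=W RR=W
cmd 3: advance +23 → t=46, phase=(2,2,14,14) → FL=S FR=S RL=W RR=W
cmd 4: advance +7 → t=53, phase=(9,9,21,21) → FL=S FR=S RL=W RR=W
cmd 5: advance +1 → t=54, phase=(10,10,22,22) → FL=S FR=S RL=W RR=W
cmd 6: advance +6 → t=60, phase=(16,16,4,4) → FL=W FR=W RL=S RR=S
cmd 7: advance +16 → t=76, phase=(8,8,20,20) → FL=S FR=S RL=W RR=W

after cmd 1 (t=19): FL=W FR=W RL=S RR=S
after cmd 2 (t=23): FL=S FR=S RL=W RR=W
after cmd 3 (t=46): FL=S FR=S RL=W RR=W
after cmd 4 (t=53): FL=S FR=S RL=W RR=W
after cmd 5 (t=54): FL=S FR=S RL=W RR=W
after cmd 6 (t=60): FL=W FR=W RL=S RR=S
after cmd 7 (t=76): FL=S FR=S RL=W RR=W


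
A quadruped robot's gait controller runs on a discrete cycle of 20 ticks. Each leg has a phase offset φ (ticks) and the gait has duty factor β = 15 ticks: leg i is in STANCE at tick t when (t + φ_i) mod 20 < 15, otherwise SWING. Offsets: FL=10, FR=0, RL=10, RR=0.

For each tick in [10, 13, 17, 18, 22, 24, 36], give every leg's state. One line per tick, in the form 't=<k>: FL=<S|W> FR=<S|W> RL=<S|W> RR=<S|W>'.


t=10: phase=(0,10,0,10) vs β=15 → FL=S FR=S RL=S RR=S
t=13: phase=(3,13,3,13) vs β=15 → FL=S FR=S RL=S RR=S
t=17: phase=(7,17,7,17) vs β=15 → FL=S FR=W RL=S RR=W
t=18: phase=(8,18,8,18) vs β=15 → FL=S FR=W RL=S RR=W
t=22: phase=(12,2,12,2) vs β=15 → FL=S FR=S RL=S RR=S
t=24: phase=(14,4,14,4) vs β=15 → FL=S FR=S RL=S RR=S
t=36: phase=(6,16,6,16) vs β=15 → FL=S FR=W RL=S RR=W

t=10: FL=S FR=S RL=S RR=S
t=13: FL=S FR=S RL=S RR=S
t=17: FL=S FR=W RL=S RR=W
t=18: FL=S FR=W RL=S RR=W
t=22: FL=S FR=S RL=S RR=S
t=24: FL=S FR=S RL=S RR=S
t=36: FL=S FR=W RL=S RR=W


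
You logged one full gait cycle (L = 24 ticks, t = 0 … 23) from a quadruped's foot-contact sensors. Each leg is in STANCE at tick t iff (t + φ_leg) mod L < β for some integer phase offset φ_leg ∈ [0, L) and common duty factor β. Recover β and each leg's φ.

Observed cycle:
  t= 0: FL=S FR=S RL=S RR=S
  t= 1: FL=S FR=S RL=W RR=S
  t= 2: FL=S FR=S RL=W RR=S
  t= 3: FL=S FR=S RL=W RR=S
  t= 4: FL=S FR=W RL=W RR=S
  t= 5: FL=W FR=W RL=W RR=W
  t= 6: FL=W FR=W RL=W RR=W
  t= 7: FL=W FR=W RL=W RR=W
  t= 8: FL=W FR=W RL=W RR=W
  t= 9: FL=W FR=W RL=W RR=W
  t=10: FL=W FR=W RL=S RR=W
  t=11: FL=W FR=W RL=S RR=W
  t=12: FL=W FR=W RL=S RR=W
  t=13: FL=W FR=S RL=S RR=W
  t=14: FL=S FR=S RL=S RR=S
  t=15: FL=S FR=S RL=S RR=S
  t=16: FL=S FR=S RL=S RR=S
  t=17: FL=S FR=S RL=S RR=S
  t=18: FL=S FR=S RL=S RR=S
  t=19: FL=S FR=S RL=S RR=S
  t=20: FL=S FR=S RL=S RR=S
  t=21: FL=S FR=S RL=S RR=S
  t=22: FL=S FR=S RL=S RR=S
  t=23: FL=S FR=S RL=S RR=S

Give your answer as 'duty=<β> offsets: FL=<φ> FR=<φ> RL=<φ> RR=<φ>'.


duty β = stance ticks per leg = 15
FL: stance ticks = 15; W→S at t=14 → φ=10
FR: stance ticks = 15; W→S at t=13 → φ=11
RL: stance ticks = 15; W→S at t=10 → φ=14
RR: stance ticks = 15; W→S at t=14 → φ=10

duty=15 offsets: FL=10 FR=11 RL=14 RR=10


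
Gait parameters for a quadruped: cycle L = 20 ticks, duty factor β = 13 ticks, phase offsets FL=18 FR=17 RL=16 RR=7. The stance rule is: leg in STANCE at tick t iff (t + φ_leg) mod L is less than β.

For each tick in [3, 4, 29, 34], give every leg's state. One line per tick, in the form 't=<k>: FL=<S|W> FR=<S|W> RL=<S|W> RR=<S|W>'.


t=3: FL=S FR=S RL=W RR=S
t=4: FL=S FR=S RL=S RR=S
t=29: FL=S FR=S RL=S RR=W
t=34: FL=S FR=S RL=S RR=S

t=3: phase=(1,0,19,10) vs β=13 → FL=S FR=S RL=W RR=S
t=4: phase=(2,1,0,11) vs β=13 → FL=S FR=S RL=S RR=S
t=29: phase=(7,6,5,16) vs β=13 → FL=S FR=S RL=S RR=W
t=34: phase=(12,11,10,1) vs β=13 → FL=S FR=S RL=S RR=S


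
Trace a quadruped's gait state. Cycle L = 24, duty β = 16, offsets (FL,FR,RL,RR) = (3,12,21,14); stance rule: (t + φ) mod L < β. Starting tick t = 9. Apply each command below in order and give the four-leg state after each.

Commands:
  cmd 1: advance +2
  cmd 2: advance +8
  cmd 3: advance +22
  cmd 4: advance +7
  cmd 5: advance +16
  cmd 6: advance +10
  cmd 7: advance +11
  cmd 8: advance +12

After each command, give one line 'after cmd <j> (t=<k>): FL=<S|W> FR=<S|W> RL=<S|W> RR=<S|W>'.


start t=9: FL=S FR=W RL=S RR=W
cmd 1: advance +2 → t=11, phase=(14,23,8,1) → FL=S FR=W RL=S RR=S
cmd 2: advance +8 → t=19, phase=(22,7,16,9) → FL=W FR=S RL=W RR=S
cmd 3: advance +22 → t=41, phase=(20,5,14,7) → FL=W FR=S RL=S RR=S
cmd 4: advance +7 → t=48, phase=(3,12,21,14) → FL=S FR=S RL=W RR=S
cmd 5: advance +16 → t=64, phase=(19,4,13,6) → FL=W FR=S RL=S RR=S
cmd 6: advance +10 → t=74, phase=(5,14,23,16) → FL=S FR=S RL=W RR=W
cmd 7: advance +11 → t=85, phase=(16,1,10,3) → FL=W FR=S RL=S RR=S
cmd 8: advance +12 → t=97, phase=(4,13,22,15) → FL=S FR=S RL=W RR=S

after cmd 1 (t=11): FL=S FR=W RL=S RR=S
after cmd 2 (t=19): FL=W FR=S RL=W RR=S
after cmd 3 (t=41): FL=W FR=S RL=S RR=S
after cmd 4 (t=48): FL=S FR=S RL=W RR=S
after cmd 5 (t=64): FL=W FR=S RL=S RR=S
after cmd 6 (t=74): FL=S FR=S RL=W RR=W
after cmd 7 (t=85): FL=W FR=S RL=S RR=S
after cmd 8 (t=97): FL=S FR=S RL=W RR=S


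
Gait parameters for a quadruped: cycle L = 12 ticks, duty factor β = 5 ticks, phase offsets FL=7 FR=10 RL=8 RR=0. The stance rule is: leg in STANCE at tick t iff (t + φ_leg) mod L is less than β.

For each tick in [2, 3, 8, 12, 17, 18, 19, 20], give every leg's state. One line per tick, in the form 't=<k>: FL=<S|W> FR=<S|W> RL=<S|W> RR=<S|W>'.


t=2: FL=W FR=S RL=W RR=S
t=3: FL=W FR=S RL=W RR=S
t=8: FL=S FR=W RL=S RR=W
t=12: FL=W FR=W RL=W RR=S
t=17: FL=S FR=S RL=S RR=W
t=18: FL=S FR=S RL=S RR=W
t=19: FL=S FR=W RL=S RR=W
t=20: FL=S FR=W RL=S RR=W

t=2: phase=(9,0,10,2) vs β=5 → FL=W FR=S RL=W RR=S
t=3: phase=(10,1,11,3) vs β=5 → FL=W FR=S RL=W RR=S
t=8: phase=(3,6,4,8) vs β=5 → FL=S FR=W RL=S RR=W
t=12: phase=(7,10,8,0) vs β=5 → FL=W FR=W RL=W RR=S
t=17: phase=(0,3,1,5) vs β=5 → FL=S FR=S RL=S RR=W
t=18: phase=(1,4,2,6) vs β=5 → FL=S FR=S RL=S RR=W
t=19: phase=(2,5,3,7) vs β=5 → FL=S FR=W RL=S RR=W
t=20: phase=(3,6,4,8) vs β=5 → FL=S FR=W RL=S RR=W


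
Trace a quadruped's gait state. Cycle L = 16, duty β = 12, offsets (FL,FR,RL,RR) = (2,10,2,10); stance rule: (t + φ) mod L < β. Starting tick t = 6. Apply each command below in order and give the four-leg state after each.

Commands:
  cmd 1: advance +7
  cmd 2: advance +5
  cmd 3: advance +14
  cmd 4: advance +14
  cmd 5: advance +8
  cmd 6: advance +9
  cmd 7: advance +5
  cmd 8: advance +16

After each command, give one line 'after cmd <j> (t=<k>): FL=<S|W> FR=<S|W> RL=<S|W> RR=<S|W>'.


start t=6: FL=S FR=S RL=S RR=S
cmd 1: advance +7 → t=13, phase=(15,7,15,7) → FL=W FR=S RL=W RR=S
cmd 2: advance +5 → t=18, phase=(4,12,4,12) → FL=S FR=W RL=S RR=W
cmd 3: advance +14 → t=32, phase=(2,10,2,10) → FL=S FR=S RL=S RR=S
cmd 4: advance +14 → t=46, phase=(0,8,0,8) → FL=S FR=S RL=S RR=S
cmd 5: advance +8 → t=54, phase=(8,0,8,0) → FL=S FR=S RL=S RR=S
cmd 6: advance +9 → t=63, phase=(1,9,1,9) → FL=S FR=S RL=S RR=S
cmd 7: advance +5 → t=68, phase=(6,14,6,14) → FL=S FR=W RL=S RR=W
cmd 8: advance +16 → t=84, phase=(6,14,6,14) → FL=S FR=W RL=S RR=W

after cmd 1 (t=13): FL=W FR=S RL=W RR=S
after cmd 2 (t=18): FL=S FR=W RL=S RR=W
after cmd 3 (t=32): FL=S FR=S RL=S RR=S
after cmd 4 (t=46): FL=S FR=S RL=S RR=S
after cmd 5 (t=54): FL=S FR=S RL=S RR=S
after cmd 6 (t=63): FL=S FR=S RL=S RR=S
after cmd 7 (t=68): FL=S FR=W RL=S RR=W
after cmd 8 (t=84): FL=S FR=W RL=S RR=W


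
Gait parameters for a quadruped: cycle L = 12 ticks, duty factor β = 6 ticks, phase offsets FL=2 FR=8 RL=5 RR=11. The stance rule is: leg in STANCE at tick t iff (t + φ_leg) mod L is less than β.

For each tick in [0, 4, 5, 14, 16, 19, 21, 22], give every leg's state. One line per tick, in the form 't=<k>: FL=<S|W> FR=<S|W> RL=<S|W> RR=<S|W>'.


t=0: phase=(2,8,5,11) vs β=6 → FL=S FR=W RL=S RR=W
t=4: phase=(6,0,9,3) vs β=6 → FL=W FR=S RL=W RR=S
t=5: phase=(7,1,10,4) vs β=6 → FL=W FR=S RL=W RR=S
t=14: phase=(4,10,7,1) vs β=6 → FL=S FR=W RL=W RR=S
t=16: phase=(6,0,9,3) vs β=6 → FL=W FR=S RL=W RR=S
t=19: phase=(9,3,0,6) vs β=6 → FL=W FR=S RL=S RR=W
t=21: phase=(11,5,2,8) vs β=6 → FL=W FR=S RL=S RR=W
t=22: phase=(0,6,3,9) vs β=6 → FL=S FR=W RL=S RR=W

t=0: FL=S FR=W RL=S RR=W
t=4: FL=W FR=S RL=W RR=S
t=5: FL=W FR=S RL=W RR=S
t=14: FL=S FR=W RL=W RR=S
t=16: FL=W FR=S RL=W RR=S
t=19: FL=W FR=S RL=S RR=W
t=21: FL=W FR=S RL=S RR=W
t=22: FL=S FR=W RL=S RR=W


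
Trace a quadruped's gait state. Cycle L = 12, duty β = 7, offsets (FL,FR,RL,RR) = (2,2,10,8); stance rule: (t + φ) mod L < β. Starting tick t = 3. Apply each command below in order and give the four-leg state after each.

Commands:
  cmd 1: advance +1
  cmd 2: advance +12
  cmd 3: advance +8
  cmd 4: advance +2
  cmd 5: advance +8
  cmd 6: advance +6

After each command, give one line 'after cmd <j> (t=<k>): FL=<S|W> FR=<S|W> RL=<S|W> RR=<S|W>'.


after cmd 1 (t=4): FL=S FR=S RL=S RR=S
after cmd 2 (t=16): FL=S FR=S RL=S RR=S
after cmd 3 (t=24): FL=S FR=S RL=W RR=W
after cmd 4 (t=26): FL=S FR=S RL=S RR=W
after cmd 5 (t=34): FL=S FR=S RL=W RR=S
after cmd 6 (t=40): FL=S FR=S RL=S RR=S

start t=3: FL=S FR=S RL=S RR=W
cmd 1: advance +1 → t=4, phase=(6,6,2,0) → FL=S FR=S RL=S RR=S
cmd 2: advance +12 → t=16, phase=(6,6,2,0) → FL=S FR=S RL=S RR=S
cmd 3: advance +8 → t=24, phase=(2,2,10,8) → FL=S FR=S RL=W RR=W
cmd 4: advance +2 → t=26, phase=(4,4,0,10) → FL=S FR=S RL=S RR=W
cmd 5: advance +8 → t=34, phase=(0,0,8,6) → FL=S FR=S RL=W RR=S
cmd 6: advance +6 → t=40, phase=(6,6,2,0) → FL=S FR=S RL=S RR=S


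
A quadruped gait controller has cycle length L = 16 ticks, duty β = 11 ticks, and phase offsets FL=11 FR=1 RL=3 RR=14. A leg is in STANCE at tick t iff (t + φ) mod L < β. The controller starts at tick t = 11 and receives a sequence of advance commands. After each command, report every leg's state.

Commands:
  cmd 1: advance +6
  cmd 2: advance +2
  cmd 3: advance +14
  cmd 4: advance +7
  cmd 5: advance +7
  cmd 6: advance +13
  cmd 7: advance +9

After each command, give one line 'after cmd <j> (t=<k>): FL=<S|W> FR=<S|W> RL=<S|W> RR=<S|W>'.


start t=11: FL=S FR=W RL=W RR=S
cmd 1: advance +6 → t=17, phase=(12,2,4,15) → FL=W FR=S RL=S RR=W
cmd 2: advance +2 → t=19, phase=(14,4,6,1) → FL=W FR=S RL=S RR=S
cmd 3: advance +14 → t=33, phase=(12,2,4,15) → FL=W FR=S RL=S RR=W
cmd 4: advance +7 → t=40, phase=(3,9,11,6) → FL=S FR=S RL=W RR=S
cmd 5: advance +7 → t=47, phase=(10,0,2,13) → FL=S FR=S RL=S RR=W
cmd 6: advance +13 → t=60, phase=(7,13,15,10) → FL=S FR=W RL=W RR=S
cmd 7: advance +9 → t=69, phase=(0,6,8,3) → FL=S FR=S RL=S RR=S

after cmd 1 (t=17): FL=W FR=S RL=S RR=W
after cmd 2 (t=19): FL=W FR=S RL=S RR=S
after cmd 3 (t=33): FL=W FR=S RL=S RR=W
after cmd 4 (t=40): FL=S FR=S RL=W RR=S
after cmd 5 (t=47): FL=S FR=S RL=S RR=W
after cmd 6 (t=60): FL=S FR=W RL=W RR=S
after cmd 7 (t=69): FL=S FR=S RL=S RR=S


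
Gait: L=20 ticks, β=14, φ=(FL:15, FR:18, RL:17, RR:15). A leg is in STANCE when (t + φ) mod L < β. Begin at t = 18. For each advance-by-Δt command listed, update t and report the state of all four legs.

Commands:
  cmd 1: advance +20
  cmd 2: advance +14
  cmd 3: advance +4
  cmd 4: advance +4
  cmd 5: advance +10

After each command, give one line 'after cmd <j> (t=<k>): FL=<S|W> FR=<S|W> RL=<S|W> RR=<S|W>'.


start t=18: FL=S FR=W RL=W RR=S
cmd 1: advance +20 → t=38, phase=(13,16,15,13) → FL=S FR=W RL=W RR=S
cmd 2: advance +14 → t=52, phase=(7,10,9,7) → FL=S FR=S RL=S RR=S
cmd 3: advance +4 → t=56, phase=(11,14,13,11) → FL=S FR=W RL=S RR=S
cmd 4: advance +4 → t=60, phase=(15,18,17,15) → FL=W FR=W RL=W RR=W
cmd 5: advance +10 → t=70, phase=(5,8,7,5) → FL=S FR=S RL=S RR=S

after cmd 1 (t=38): FL=S FR=W RL=W RR=S
after cmd 2 (t=52): FL=S FR=S RL=S RR=S
after cmd 3 (t=56): FL=S FR=W RL=S RR=S
after cmd 4 (t=60): FL=W FR=W RL=W RR=W
after cmd 5 (t=70): FL=S FR=S RL=S RR=S


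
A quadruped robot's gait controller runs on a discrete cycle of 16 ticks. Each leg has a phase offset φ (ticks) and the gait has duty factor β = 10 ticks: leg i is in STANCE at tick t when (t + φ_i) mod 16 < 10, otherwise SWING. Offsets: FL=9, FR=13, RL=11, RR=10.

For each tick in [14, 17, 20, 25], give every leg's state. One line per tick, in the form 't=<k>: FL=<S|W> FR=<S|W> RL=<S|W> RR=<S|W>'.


t=14: FL=S FR=W RL=S RR=S
t=17: FL=W FR=W RL=W RR=W
t=20: FL=W FR=S RL=W RR=W
t=25: FL=S FR=S RL=S RR=S

t=14: phase=(7,11,9,8) vs β=10 → FL=S FR=W RL=S RR=S
t=17: phase=(10,14,12,11) vs β=10 → FL=W FR=W RL=W RR=W
t=20: phase=(13,1,15,14) vs β=10 → FL=W FR=S RL=W RR=W
t=25: phase=(2,6,4,3) vs β=10 → FL=S FR=S RL=S RR=S


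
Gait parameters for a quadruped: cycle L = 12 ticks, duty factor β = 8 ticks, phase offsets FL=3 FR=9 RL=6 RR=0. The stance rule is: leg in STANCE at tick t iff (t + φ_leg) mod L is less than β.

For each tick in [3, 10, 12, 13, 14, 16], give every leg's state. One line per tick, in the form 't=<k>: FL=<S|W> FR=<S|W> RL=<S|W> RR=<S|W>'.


t=3: FL=S FR=S RL=W RR=S
t=10: FL=S FR=S RL=S RR=W
t=12: FL=S FR=W RL=S RR=S
t=13: FL=S FR=W RL=S RR=S
t=14: FL=S FR=W RL=W RR=S
t=16: FL=S FR=S RL=W RR=S

t=3: phase=(6,0,9,3) vs β=8 → FL=S FR=S RL=W RR=S
t=10: phase=(1,7,4,10) vs β=8 → FL=S FR=S RL=S RR=W
t=12: phase=(3,9,6,0) vs β=8 → FL=S FR=W RL=S RR=S
t=13: phase=(4,10,7,1) vs β=8 → FL=S FR=W RL=S RR=S
t=14: phase=(5,11,8,2) vs β=8 → FL=S FR=W RL=W RR=S
t=16: phase=(7,1,10,4) vs β=8 → FL=S FR=S RL=W RR=S


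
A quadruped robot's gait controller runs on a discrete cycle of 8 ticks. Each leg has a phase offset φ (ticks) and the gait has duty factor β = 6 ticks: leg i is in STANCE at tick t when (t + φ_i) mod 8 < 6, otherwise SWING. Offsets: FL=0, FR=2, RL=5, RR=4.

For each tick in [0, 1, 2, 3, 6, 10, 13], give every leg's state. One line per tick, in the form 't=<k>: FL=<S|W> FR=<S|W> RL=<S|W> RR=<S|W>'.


t=0: FL=S FR=S RL=S RR=S
t=1: FL=S FR=S RL=W RR=S
t=2: FL=S FR=S RL=W RR=W
t=3: FL=S FR=S RL=S RR=W
t=6: FL=W FR=S RL=S RR=S
t=10: FL=S FR=S RL=W RR=W
t=13: FL=S FR=W RL=S RR=S

t=0: phase=(0,2,5,4) vs β=6 → FL=S FR=S RL=S RR=S
t=1: phase=(1,3,6,5) vs β=6 → FL=S FR=S RL=W RR=S
t=2: phase=(2,4,7,6) vs β=6 → FL=S FR=S RL=W RR=W
t=3: phase=(3,5,0,7) vs β=6 → FL=S FR=S RL=S RR=W
t=6: phase=(6,0,3,2) vs β=6 → FL=W FR=S RL=S RR=S
t=10: phase=(2,4,7,6) vs β=6 → FL=S FR=S RL=W RR=W
t=13: phase=(5,7,2,1) vs β=6 → FL=S FR=W RL=S RR=S


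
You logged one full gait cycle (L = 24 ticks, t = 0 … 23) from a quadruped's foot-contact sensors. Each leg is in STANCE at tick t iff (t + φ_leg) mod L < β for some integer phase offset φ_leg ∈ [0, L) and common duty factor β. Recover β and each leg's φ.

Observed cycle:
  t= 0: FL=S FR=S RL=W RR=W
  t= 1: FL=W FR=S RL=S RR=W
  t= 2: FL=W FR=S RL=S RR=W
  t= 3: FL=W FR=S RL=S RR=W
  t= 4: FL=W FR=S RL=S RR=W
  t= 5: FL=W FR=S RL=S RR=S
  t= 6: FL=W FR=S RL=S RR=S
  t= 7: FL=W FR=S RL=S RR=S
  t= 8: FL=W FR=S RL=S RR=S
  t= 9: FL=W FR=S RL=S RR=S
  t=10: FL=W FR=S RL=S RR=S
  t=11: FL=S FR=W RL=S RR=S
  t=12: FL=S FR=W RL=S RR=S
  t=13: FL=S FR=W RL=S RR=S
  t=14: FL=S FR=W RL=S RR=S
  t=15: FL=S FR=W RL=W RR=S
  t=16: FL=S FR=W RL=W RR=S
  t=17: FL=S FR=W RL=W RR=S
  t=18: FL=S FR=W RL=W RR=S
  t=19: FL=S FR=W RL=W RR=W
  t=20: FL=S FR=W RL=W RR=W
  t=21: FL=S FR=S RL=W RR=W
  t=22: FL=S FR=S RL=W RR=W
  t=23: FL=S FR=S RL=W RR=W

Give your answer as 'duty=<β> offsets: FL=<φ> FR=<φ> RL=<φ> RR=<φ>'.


duty=14 offsets: FL=13 FR=3 RL=23 RR=19

duty β = stance ticks per leg = 14
FL: stance ticks = 14; W→S at t=11 → φ=13
FR: stance ticks = 14; W→S at t=21 → φ=3
RL: stance ticks = 14; W→S at t=1 → φ=23
RR: stance ticks = 14; W→S at t=5 → φ=19
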